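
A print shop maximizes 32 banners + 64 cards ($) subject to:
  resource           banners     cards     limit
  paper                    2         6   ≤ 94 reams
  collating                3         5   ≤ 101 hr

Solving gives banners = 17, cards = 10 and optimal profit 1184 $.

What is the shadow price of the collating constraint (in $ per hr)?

Both paper and collating are binding at x*.
From A_Bᵀ y = c: 2·y_paper + 3·y_collating = 32; 6·y_paper + 5·y_collating = 64.
This yields shadow prices y_paper = 4, y_collating = 8.
Shadow price of collating = 8.

8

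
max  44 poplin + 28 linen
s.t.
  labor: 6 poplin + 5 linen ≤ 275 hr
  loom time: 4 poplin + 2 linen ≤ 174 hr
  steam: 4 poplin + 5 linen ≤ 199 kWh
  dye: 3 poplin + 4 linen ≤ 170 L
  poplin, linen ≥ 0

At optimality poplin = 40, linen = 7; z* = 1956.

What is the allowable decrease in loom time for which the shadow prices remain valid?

3.2

Binding constraints: labor, loom time. The basis is B = [[6,5],[4,2]] with det -8.
Per unit decrease in loom time, x* moves by d = (-0.625, 0.75).
The basis stays optimal until steam becomes binding; allowable decrease = 3.2 hr.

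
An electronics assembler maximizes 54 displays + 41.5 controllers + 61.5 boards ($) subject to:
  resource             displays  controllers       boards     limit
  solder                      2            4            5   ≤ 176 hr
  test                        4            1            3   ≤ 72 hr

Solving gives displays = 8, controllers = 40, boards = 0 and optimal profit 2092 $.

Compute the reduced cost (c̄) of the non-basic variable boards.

At the optimum: solder uses 176 of 176 (binding); test uses 72 of 72 (binding).
Dual feasibility on the basic columns requires 2·y_solder + 4·y_test = 54, 4·y_solder + 1·y_test = 41.5.
Solving: y_solder = 8, y_test = 9.5.
Reduced cost of boards: c₃ − yᵀa₃ = 61.5 − (8·5 + 9.5·3) = 61.5 − 68.5 = -7.

-7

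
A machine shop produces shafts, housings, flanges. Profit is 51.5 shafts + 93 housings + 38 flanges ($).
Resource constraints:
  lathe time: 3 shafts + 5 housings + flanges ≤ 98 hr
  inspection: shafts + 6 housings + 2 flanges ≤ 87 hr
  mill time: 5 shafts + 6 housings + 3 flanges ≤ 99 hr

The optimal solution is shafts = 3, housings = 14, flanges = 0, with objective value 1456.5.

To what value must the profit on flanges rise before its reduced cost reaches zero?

Binding: inspection and mill time. Non-binding: lathe time (19 unused).
By complementary slackness, y = 0 for the non-binding constraint.
Dual feasibility on the basic columns requires 1·y_inspection + 5·y_mill time = 51.5, 6·y_inspection + 6·y_mill time = 93.
→ y_inspection = 6.5 and y_mill time = 9.
flanges enters the basis when its profit ≥ yᵀa₃ = 6.5·2 + 9·3 = 40.

40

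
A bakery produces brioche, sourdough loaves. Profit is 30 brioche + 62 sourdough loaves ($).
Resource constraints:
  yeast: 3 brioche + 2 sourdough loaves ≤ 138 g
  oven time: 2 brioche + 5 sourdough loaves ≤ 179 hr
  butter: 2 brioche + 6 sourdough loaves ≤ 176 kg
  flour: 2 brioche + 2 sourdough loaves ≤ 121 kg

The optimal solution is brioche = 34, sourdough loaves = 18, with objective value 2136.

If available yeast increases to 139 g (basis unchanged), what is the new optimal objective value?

2140

Binding: yeast and butter. Non-binding: oven time (21 unused), flour (17 unused).
Since oven time, flour are not tight, their duals are 0.
From A_Bᵀ y = c: 3·y_yeast + 2·y_butter = 30; 2·y_yeast + 6·y_butter = 62.
This yields shadow prices y_yeast = 4, y_butter = 9.
Δz = y_yeast·Δb = 4 × (1) = 4, so new z* = 2136 + 4 = 2140.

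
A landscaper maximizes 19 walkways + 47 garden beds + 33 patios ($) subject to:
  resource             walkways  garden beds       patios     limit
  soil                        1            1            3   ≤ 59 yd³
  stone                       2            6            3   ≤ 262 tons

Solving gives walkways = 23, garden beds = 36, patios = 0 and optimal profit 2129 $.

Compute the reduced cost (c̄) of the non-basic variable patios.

-3

At the optimum: soil uses 59 of 59 (binding); stone uses 262 of 262 (binding).
The binding rows give the dual system: 1·y_soil + 2·y_stone = 19 and 1·y_soil + 6·y_stone = 47.
→ y_soil = 5 and y_stone = 7.
Reduced cost of patios: c₃ − yᵀa₃ = 33 − (5·3 + 7·3) = 33 − 36 = -3.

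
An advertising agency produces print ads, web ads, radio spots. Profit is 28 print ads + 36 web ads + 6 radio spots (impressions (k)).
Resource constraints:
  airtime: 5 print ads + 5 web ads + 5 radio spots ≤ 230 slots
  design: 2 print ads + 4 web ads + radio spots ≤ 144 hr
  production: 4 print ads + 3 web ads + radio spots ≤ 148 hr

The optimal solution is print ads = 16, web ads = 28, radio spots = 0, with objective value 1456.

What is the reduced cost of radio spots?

At the optimum: airtime uses 220 of 230 (slack = 10); design uses 144 of 144 (binding); production uses 148 of 148 (binding).
Since airtime is not tight, its dual is 0.
From A_Bᵀ y = c: 2·y_design + 4·y_production = 28; 4·y_design + 3·y_production = 36.
→ y_design = 6 and y_production = 4.
Reduced cost of radio spots: c₃ − yᵀa₃ = 6 − (6·1 + 4·1) = 6 − 10 = -4.

-4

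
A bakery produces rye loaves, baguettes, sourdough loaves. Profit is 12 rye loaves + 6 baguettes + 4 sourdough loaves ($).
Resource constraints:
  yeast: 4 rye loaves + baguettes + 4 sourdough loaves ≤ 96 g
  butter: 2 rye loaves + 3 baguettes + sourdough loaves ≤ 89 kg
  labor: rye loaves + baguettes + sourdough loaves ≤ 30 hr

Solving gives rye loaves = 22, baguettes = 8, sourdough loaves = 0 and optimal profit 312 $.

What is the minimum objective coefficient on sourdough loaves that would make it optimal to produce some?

Binding: yeast and labor. Non-binding: butter (21 unused).
Since butter is not tight, its dual is 0.
The binding rows give the dual system: 4·y_yeast + 1·y_labor = 12 and 1·y_yeast + 1·y_labor = 6.
This yields shadow prices y_yeast = 2, y_labor = 4.
sourdough loaves enters the basis when its profit ≥ yᵀa₃ = 2·4 + 4·1 = 12.

12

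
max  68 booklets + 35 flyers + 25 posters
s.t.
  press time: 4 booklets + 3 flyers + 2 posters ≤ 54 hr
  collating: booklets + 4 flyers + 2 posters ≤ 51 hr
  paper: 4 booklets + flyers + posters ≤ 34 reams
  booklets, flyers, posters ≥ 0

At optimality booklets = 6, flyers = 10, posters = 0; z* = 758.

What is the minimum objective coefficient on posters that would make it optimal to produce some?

Check each constraint at x*: press time 54/54 (tight); collating 46/51 (slack 5); paper 34/34 (tight).
Slack constraints have shadow price 0 (complementary slackness).
From A_Bᵀ y = c: 4·y_press time + 4·y_paper = 68; 3·y_press time + 1·y_paper = 35.
Solving: y_press time = 9, y_paper = 8.
posters enters the basis when its profit ≥ yᵀa₃ = 9·2 + 8·1 = 26.

26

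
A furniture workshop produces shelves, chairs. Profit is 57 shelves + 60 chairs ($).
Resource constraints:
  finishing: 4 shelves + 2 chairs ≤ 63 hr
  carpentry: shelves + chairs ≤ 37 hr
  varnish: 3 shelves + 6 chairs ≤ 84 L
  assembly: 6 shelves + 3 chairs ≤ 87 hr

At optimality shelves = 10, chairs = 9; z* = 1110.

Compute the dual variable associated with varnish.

7

Check each constraint at x*: finishing 58/63 (slack 5); carpentry 19/37 (slack 18); varnish 84/84 (tight); assembly 87/87 (tight).
Slack constraints have shadow price 0 (complementary slackness).
From A_Bᵀ y = c: 3·y_varnish + 6·y_assembly = 57; 6·y_varnish + 3·y_assembly = 60.
→ y_varnish = 7 and y_assembly = 6.
Shadow price of varnish = 7.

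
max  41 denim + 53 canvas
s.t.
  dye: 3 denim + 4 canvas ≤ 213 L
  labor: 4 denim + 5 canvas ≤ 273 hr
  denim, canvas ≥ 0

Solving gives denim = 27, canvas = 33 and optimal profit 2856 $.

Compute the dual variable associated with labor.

5

At the optimum: dye uses 213 of 213 (binding); labor uses 273 of 273 (binding).
From A_Bᵀ y = c: 3·y_dye + 4·y_labor = 41; 4·y_dye + 5·y_labor = 53.
Solving: y_dye = 7, y_labor = 5.
Shadow price of labor = 5.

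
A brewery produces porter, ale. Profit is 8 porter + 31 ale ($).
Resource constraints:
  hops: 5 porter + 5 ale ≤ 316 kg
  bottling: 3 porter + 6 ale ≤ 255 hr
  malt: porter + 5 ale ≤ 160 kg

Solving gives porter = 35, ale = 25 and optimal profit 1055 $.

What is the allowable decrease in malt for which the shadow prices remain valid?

9.6

Binding constraints: bottling, malt. The basis is B = [[3,6],[1,5]] with det 9.
Per unit decrease in malt, x* moves by d = (0.6667, -0.3333).
The basis stays optimal until hops becomes binding; allowable decrease = 9.6 kg.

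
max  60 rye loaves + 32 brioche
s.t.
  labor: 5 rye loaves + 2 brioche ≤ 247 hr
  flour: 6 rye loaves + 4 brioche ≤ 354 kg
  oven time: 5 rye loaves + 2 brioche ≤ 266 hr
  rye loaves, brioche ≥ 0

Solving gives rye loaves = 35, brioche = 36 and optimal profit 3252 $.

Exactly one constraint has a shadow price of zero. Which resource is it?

oven time

labor: 247/247 (binding)
flour: 354/354 (binding)
oven time: 247/266 (slack 19)
By complementary slackness, a constraint with positive slack has shadow price 0 → oven time.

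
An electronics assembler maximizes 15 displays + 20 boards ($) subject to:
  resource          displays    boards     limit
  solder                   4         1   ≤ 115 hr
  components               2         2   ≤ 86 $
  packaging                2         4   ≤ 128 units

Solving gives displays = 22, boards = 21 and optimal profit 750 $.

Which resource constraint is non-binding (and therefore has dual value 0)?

solder: 109/115 (slack 6)
components: 86/86 (binding)
packaging: 128/128 (binding)
By complementary slackness, a constraint with positive slack has shadow price 0 → solder.

solder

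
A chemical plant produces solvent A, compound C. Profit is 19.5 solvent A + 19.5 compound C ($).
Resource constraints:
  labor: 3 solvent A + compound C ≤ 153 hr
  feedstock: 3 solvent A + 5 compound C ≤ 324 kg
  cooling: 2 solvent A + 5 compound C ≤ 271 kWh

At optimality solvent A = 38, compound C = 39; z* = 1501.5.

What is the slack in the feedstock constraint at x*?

15

feedstock used = 3·38 + 5·39 = 309; slack = 324 − 309 = 15.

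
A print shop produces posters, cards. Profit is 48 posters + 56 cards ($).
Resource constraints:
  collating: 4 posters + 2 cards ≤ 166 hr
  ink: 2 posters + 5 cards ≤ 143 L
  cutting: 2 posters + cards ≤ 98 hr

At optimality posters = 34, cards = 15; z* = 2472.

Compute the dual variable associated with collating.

8

At the optimum: collating uses 166 of 166 (binding); ink uses 143 of 143 (binding); cutting uses 83 of 98 (slack = 15).
Slack constraints have shadow price 0 (complementary slackness).
Dual feasibility on the basic columns requires 4·y_collating + 2·y_ink = 48, 2·y_collating + 5·y_ink = 56.
This yields shadow prices y_collating = 8, y_ink = 8.
Shadow price of collating = 8.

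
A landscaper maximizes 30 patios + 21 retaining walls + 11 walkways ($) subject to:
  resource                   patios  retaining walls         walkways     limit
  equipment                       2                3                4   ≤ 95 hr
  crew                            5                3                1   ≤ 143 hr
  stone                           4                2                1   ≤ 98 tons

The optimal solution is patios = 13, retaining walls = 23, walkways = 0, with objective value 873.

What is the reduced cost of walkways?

At the optimum: equipment uses 95 of 95 (binding); crew uses 134 of 143 (slack = 9); stone uses 98 of 98 (binding).
Slack constraints have shadow price 0 (complementary slackness).
Dual feasibility on the basic columns requires 2·y_equipment + 4·y_stone = 30, 3·y_equipment + 2·y_stone = 21.
This yields shadow prices y_equipment = 3, y_stone = 6.
Reduced cost of walkways: c₃ − yᵀa₃ = 11 − (3·4 + 6·1) = 11 − 18 = -7.

-7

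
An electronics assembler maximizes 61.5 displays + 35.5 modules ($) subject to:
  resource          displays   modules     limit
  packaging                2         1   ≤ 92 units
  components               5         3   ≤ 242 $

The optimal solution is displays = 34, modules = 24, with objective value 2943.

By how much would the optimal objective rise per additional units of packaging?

Check each constraint at x*: packaging 92/92 (tight); components 242/242 (tight).
From A_Bᵀ y = c: 2·y_packaging + 5·y_components = 61.5; 1·y_packaging + 3·y_components = 35.5.
This yields shadow prices y_packaging = 7, y_components = 9.5.
Shadow price of packaging = 7.

7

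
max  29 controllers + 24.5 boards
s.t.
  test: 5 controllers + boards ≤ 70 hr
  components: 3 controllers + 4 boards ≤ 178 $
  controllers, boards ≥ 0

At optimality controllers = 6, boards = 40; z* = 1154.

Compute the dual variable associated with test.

Check each constraint at x*: test 70/70 (tight); components 178/178 (tight).
The binding rows give the dual system: 5·y_test + 3·y_components = 29 and 1·y_test + 4·y_components = 24.5.
Solving: y_test = 2.5, y_components = 5.5.
Shadow price of test = 2.5.

2.5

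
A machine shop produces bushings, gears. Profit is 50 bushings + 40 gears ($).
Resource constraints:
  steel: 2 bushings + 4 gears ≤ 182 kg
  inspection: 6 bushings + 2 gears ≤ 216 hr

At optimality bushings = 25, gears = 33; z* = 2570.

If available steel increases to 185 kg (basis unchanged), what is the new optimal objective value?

Both steel and inspection are binding at x*.
The binding rows give the dual system: 2·y_steel + 6·y_inspection = 50 and 4·y_steel + 2·y_inspection = 40.
Solving: y_steel = 7, y_inspection = 6.
Δz = y_steel·Δb = 7 × (3) = 21, so new z* = 2570 + 21 = 2591.

2591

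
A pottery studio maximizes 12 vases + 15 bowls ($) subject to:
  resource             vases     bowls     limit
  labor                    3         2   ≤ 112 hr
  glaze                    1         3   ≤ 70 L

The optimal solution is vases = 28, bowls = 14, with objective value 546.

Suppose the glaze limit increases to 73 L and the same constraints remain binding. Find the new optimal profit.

555

Both labor and glaze are binding at x*.
Dual feasibility on the basic columns requires 3·y_labor + 1·y_glaze = 12, 2·y_labor + 3·y_glaze = 15.
This yields shadow prices y_labor = 3, y_glaze = 3.
Δz = y_glaze·Δb = 3 × (3) = 9, so new z* = 546 + 9 = 555.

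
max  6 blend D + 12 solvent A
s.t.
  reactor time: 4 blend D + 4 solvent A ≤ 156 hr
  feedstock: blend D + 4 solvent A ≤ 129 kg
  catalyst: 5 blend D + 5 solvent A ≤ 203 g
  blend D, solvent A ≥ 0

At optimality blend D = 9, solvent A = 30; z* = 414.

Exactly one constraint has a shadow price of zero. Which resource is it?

catalyst

reactor time: 156/156 (binding)
feedstock: 129/129 (binding)
catalyst: 195/203 (slack 8)
By complementary slackness, a constraint with positive slack has shadow price 0 → catalyst.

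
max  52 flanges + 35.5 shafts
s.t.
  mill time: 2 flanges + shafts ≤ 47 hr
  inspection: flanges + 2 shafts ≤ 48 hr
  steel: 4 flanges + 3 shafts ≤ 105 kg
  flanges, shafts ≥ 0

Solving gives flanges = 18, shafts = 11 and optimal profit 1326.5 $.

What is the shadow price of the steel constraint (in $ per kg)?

At the optimum: mill time uses 47 of 47 (binding); inspection uses 40 of 48 (slack = 8); steel uses 105 of 105 (binding).
Slack constraints have shadow price 0 (complementary slackness).
Dual feasibility on the basic columns requires 2·y_mill time + 4·y_steel = 52, 1·y_mill time + 3·y_steel = 35.5.
→ y_mill time = 7 and y_steel = 9.5.
Shadow price of steel = 9.5.

9.5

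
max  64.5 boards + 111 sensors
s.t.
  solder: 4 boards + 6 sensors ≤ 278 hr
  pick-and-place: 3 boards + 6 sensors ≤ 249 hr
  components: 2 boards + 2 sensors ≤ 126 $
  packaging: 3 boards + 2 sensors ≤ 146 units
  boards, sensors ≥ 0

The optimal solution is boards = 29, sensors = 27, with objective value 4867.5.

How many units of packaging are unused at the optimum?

packaging used = 3·29 + 2·27 = 141; slack = 146 − 141 = 5.

5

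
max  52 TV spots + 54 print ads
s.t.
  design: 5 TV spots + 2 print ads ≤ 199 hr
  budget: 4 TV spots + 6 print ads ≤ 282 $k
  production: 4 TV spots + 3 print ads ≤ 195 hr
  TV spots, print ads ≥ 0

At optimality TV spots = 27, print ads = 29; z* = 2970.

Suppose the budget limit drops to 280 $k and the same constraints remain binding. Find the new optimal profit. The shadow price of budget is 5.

2960

Δb = -2, so new z* = 2970 + (5)·(-2) = 2970 − 10 = 2960.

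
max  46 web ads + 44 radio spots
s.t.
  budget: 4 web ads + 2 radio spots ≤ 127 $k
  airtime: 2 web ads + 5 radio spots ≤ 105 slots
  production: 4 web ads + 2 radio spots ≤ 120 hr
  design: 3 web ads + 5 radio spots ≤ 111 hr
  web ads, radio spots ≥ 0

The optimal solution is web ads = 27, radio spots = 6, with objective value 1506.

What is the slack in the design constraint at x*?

0

design used = 3·27 + 5·6 = 111; slack = 111 − 111 = 0.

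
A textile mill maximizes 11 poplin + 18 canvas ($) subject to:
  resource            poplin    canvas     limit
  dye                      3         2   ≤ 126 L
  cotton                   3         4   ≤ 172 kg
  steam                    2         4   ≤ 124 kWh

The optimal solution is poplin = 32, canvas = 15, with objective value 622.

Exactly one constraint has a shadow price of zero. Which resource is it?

cotton

dye: 126/126 (binding)
cotton: 156/172 (slack 16)
steam: 124/124 (binding)
By complementary slackness, a constraint with positive slack has shadow price 0 → cotton.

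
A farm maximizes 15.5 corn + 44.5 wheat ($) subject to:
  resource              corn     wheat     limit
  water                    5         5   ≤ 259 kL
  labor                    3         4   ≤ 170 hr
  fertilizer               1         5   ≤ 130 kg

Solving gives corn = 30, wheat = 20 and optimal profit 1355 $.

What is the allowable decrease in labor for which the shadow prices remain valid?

Binding constraints: labor, fertilizer. The basis is B = [[3,4],[1,5]] with det 11.
Per unit decrease in labor, x* moves by d = (-0.4545, 0.0909).
The basis stays optimal until corn reaches 0; allowable decrease = 66 hr.

66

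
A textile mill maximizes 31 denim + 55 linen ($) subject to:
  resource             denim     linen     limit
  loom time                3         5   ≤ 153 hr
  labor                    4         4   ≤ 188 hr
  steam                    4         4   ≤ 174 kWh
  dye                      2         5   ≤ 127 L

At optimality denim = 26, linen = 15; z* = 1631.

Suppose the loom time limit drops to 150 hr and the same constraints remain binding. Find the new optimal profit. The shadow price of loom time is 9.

1604

Δb = -3, so new z* = 1631 + (9)·(-3) = 1631 − 27 = 1604.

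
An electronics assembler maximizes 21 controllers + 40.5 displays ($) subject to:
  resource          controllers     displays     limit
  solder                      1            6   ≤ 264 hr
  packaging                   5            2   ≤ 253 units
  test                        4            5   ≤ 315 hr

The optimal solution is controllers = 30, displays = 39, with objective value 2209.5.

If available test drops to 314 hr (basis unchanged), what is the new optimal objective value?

2205

Check each constraint at x*: solder 264/264 (tight); packaging 228/253 (slack 25); test 315/315 (tight).
Since packaging is not tight, its dual is 0.
From A_Bᵀ y = c: 1·y_solder + 4·y_test = 21; 6·y_solder + 5·y_test = 40.5.
This yields shadow prices y_solder = 3, y_test = 4.5.
Δz = y_test·Δb = 4.5 × (-1) = -4.5, so new z* = 2209.5 − 4.5 = 2205.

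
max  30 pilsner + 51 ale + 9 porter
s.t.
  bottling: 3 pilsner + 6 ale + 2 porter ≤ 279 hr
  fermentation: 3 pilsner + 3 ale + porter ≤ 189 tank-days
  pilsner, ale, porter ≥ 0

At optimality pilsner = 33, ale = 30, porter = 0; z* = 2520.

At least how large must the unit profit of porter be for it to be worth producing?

17

Check each constraint at x*: bottling 279/279 (tight); fermentation 189/189 (tight).
Dual feasibility on the basic columns requires 3·y_bottling + 3·y_fermentation = 30, 6·y_bottling + 3·y_fermentation = 51.
Solving: y_bottling = 7, y_fermentation = 3.
porter enters the basis when its profit ≥ yᵀa₃ = 7·2 + 3·1 = 17.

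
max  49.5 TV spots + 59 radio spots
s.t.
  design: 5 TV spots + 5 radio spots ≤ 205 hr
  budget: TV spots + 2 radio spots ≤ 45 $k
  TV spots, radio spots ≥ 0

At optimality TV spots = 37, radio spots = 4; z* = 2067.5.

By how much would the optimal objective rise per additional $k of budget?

At the optimum: design uses 205 of 205 (binding); budget uses 45 of 45 (binding).
Dual feasibility on the basic columns requires 5·y_design + 1·y_budget = 49.5, 5·y_design + 2·y_budget = 59.
This yields shadow prices y_design = 8, y_budget = 9.5.
Shadow price of budget = 9.5.

9.5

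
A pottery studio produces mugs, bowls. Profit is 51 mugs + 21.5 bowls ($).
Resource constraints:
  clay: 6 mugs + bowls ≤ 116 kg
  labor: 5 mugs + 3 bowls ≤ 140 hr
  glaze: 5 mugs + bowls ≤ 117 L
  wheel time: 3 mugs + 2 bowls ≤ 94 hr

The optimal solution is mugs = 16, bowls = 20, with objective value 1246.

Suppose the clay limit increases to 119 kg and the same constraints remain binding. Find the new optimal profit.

1256.5

At the optimum: clay uses 116 of 116 (binding); labor uses 140 of 140 (binding); glaze uses 100 of 117 (slack = 17); wheel time uses 88 of 94 (slack = 6).
By complementary slackness, y = 0 for the non-binding constraints.
From A_Bᵀ y = c: 6·y_clay + 5·y_labor = 51; 1·y_clay + 3·y_labor = 21.5.
Solving: y_clay = 3.5, y_labor = 6.
Δz = y_clay·Δb = 3.5 × (3) = 10.5, so new z* = 1246 + 10.5 = 1256.5.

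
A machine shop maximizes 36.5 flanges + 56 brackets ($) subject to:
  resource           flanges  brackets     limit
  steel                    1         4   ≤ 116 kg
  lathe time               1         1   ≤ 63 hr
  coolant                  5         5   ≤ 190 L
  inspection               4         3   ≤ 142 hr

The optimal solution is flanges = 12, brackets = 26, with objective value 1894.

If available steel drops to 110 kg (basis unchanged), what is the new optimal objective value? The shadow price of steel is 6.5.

Δb = -6, so new z* = 1894 + (6.5)·(-6) = 1894 − 39 = 1855.

1855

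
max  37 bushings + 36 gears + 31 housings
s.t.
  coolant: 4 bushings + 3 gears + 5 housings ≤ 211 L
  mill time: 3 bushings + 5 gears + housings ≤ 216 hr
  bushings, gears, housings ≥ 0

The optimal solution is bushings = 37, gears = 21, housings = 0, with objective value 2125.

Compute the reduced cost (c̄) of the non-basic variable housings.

-7

Check each constraint at x*: coolant 211/211 (tight); mill time 216/216 (tight).
From A_Bᵀ y = c: 4·y_coolant + 3·y_mill time = 37; 3·y_coolant + 5·y_mill time = 36.
This yields shadow prices y_coolant = 7, y_mill time = 3.
Reduced cost of housings: c₃ − yᵀa₃ = 31 − (7·5 + 3·1) = 31 − 38 = -7.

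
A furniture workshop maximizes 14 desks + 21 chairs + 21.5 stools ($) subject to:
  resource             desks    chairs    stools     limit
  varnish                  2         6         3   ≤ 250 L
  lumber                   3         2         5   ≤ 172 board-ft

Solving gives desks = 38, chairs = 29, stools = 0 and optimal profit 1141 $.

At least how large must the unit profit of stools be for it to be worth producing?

22.5

Check each constraint at x*: varnish 250/250 (tight); lumber 172/172 (tight).
The binding rows give the dual system: 2·y_varnish + 3·y_lumber = 14 and 6·y_varnish + 2·y_lumber = 21.
This yields shadow prices y_varnish = 2.5, y_lumber = 3.
stools enters the basis when its profit ≥ yᵀa₃ = 2.5·3 + 3·5 = 22.5.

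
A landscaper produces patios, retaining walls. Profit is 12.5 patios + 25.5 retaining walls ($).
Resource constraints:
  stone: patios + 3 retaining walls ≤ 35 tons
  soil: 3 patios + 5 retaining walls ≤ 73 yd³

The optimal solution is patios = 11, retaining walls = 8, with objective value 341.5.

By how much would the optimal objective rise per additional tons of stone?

3.5

Check each constraint at x*: stone 35/35 (tight); soil 73/73 (tight).
The binding rows give the dual system: 1·y_stone + 3·y_soil = 12.5 and 3·y_stone + 5·y_soil = 25.5.
Solving: y_stone = 3.5, y_soil = 3.
Shadow price of stone = 3.5.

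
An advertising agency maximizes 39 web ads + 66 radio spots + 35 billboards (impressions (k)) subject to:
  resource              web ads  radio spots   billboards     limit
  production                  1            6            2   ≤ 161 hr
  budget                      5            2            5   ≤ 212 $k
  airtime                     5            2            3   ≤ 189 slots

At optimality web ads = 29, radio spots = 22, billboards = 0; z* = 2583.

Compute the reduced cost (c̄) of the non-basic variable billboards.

-1

Check each constraint at x*: production 161/161 (tight); budget 189/212 (slack 23); airtime 189/189 (tight).
By complementary slackness, y = 0 for the non-binding constraint.
Dual feasibility on the basic columns requires 1·y_production + 5·y_airtime = 39, 6·y_production + 2·y_airtime = 66.
Solving: y_production = 9, y_airtime = 6.
Reduced cost of billboards: c₃ − yᵀa₃ = 35 − (9·2 + 6·3) = 35 − 36 = -1.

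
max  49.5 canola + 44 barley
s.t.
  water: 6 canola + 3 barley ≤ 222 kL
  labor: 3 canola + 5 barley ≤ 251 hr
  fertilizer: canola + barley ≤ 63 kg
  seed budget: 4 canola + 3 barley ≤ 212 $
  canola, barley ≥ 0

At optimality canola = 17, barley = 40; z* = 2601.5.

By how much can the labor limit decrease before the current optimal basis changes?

Binding constraints: water, labor. The basis is B = [[6,3],[3,5]] with det 21.
Per unit decrease in labor, x* moves by d = (0.1429, -0.2857).
The basis stays optimal until barley reaches 0; allowable decrease = 140 hr.

140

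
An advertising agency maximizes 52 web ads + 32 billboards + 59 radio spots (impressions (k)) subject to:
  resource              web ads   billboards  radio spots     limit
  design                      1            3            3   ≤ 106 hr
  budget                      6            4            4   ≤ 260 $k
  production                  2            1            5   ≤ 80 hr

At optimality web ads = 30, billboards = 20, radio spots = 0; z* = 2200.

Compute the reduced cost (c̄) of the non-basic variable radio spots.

At the optimum: design uses 90 of 106 (slack = 16); budget uses 260 of 260 (binding); production uses 80 of 80 (binding).
By complementary slackness, y = 0 for the non-binding constraint.
The binding rows give the dual system: 6·y_budget + 2·y_production = 52 and 4·y_budget + 1·y_production = 32.
Solving: y_budget = 6, y_production = 8.
Reduced cost of radio spots: c₃ − yᵀa₃ = 59 − (6·4 + 8·5) = 59 − 64 = -5.

-5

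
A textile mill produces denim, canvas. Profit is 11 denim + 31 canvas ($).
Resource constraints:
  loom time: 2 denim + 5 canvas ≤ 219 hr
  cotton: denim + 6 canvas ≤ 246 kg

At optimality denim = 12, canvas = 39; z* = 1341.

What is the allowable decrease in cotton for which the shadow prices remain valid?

136.5

Binding constraints: loom time, cotton. The basis is B = [[2,5],[1,6]] with det 7.
Per unit decrease in cotton, x* moves by d = (0.7143, -0.2857).
The basis stays optimal until canvas reaches 0; allowable decrease = 136.5 kg.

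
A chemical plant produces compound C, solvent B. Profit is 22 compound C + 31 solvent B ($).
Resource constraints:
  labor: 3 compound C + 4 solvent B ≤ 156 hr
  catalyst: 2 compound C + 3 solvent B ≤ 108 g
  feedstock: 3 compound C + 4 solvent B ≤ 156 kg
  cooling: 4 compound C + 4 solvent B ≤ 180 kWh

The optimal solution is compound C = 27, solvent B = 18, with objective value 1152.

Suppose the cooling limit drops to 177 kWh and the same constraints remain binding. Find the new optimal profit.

1149

Binding: catalyst and cooling. Non-binding: labor (3 unused), feedstock (3 unused).
Since labor, feedstock are not tight, their duals are 0.
Dual feasibility on the basic columns requires 2·y_catalyst + 4·y_cooling = 22, 3·y_catalyst + 4·y_cooling = 31.
Solving: y_catalyst = 9, y_cooling = 1.
Δz = y_cooling·Δb = 1 × (-3) = -3, so new z* = 1152 − 3 = 1149.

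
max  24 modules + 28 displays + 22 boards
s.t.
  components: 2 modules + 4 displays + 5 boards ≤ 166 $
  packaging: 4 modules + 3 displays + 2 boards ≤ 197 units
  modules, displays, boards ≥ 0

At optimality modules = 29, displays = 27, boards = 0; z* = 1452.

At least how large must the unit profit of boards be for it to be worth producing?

28

Both components and packaging are binding at x*.
The binding rows give the dual system: 2·y_components + 4·y_packaging = 24 and 4·y_components + 3·y_packaging = 28.
This yields shadow prices y_components = 4, y_packaging = 4.
boards enters the basis when its profit ≥ yᵀa₃ = 4·5 + 4·2 = 28.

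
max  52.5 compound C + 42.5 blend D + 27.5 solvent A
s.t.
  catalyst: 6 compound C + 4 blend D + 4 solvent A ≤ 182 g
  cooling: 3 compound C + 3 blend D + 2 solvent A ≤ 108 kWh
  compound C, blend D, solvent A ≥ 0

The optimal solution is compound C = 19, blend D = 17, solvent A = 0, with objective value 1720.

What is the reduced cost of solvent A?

-7.5

Check each constraint at x*: catalyst 182/182 (tight); cooling 108/108 (tight).
The binding rows give the dual system: 6·y_catalyst + 3·y_cooling = 52.5 and 4·y_catalyst + 3·y_cooling = 42.5.
This yields shadow prices y_catalyst = 5, y_cooling = 7.5.
Reduced cost of solvent A: c₃ − yᵀa₃ = 27.5 − (5·4 + 7.5·2) = 27.5 − 35 = -7.5.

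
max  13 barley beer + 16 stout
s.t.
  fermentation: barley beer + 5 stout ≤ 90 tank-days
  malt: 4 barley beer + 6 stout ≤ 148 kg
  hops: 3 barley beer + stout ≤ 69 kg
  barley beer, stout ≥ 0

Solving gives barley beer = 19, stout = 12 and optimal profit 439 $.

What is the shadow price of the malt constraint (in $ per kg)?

2.5

Binding: malt and hops. Non-binding: fermentation (11 unused).
By complementary slackness, y = 0 for the non-binding constraint.
Dual feasibility on the basic columns requires 4·y_malt + 3·y_hops = 13, 6·y_malt + 1·y_hops = 16.
Solving: y_malt = 2.5, y_hops = 1.
Shadow price of malt = 2.5.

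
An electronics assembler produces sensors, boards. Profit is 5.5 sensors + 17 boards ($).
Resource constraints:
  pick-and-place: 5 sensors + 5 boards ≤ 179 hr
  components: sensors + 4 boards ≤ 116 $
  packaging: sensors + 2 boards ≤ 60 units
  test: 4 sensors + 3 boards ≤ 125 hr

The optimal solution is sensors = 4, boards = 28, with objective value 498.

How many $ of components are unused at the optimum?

components used = 1·4 + 4·28 = 116; slack = 116 − 116 = 0.

0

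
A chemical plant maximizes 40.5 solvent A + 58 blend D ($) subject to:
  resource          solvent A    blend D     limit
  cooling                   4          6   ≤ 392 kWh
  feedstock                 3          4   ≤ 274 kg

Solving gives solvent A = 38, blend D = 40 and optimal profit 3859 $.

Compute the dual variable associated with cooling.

At the optimum: cooling uses 392 of 392 (binding); feedstock uses 274 of 274 (binding).
Dual feasibility on the basic columns requires 4·y_cooling + 3·y_feedstock = 40.5, 6·y_cooling + 4·y_feedstock = 58.
This yields shadow prices y_cooling = 6, y_feedstock = 5.5.
Shadow price of cooling = 6.

6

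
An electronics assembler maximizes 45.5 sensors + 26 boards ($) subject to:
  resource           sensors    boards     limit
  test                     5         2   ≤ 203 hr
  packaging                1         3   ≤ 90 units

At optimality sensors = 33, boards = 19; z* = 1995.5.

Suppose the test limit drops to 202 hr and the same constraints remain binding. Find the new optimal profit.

1987

Check each constraint at x*: test 203/203 (tight); packaging 90/90 (tight).
Dual feasibility on the basic columns requires 5·y_test + 1·y_packaging = 45.5, 2·y_test + 3·y_packaging = 26.
→ y_test = 8.5 and y_packaging = 3.
Δz = y_test·Δb = 8.5 × (-1) = -8.5, so new z* = 1995.5 − 8.5 = 1987.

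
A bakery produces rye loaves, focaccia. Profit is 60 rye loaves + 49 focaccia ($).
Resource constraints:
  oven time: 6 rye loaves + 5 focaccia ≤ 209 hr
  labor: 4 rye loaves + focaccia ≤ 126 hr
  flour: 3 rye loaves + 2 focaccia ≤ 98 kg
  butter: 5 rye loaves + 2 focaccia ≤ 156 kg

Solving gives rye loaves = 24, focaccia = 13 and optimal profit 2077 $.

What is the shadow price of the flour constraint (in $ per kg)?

2

Check each constraint at x*: oven time 209/209 (tight); labor 109/126 (slack 17); flour 98/98 (tight); butter 146/156 (slack 10).
Since labor, butter are not tight, their duals are 0.
Dual feasibility on the basic columns requires 6·y_oven time + 3·y_flour = 60, 5·y_oven time + 2·y_flour = 49.
→ y_oven time = 9 and y_flour = 2.
Shadow price of flour = 2.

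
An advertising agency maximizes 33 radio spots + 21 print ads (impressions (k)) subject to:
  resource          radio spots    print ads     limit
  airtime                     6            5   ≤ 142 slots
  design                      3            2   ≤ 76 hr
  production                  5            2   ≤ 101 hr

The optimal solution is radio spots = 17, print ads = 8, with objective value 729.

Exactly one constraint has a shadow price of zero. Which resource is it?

design

airtime: 142/142 (binding)
design: 67/76 (slack 9)
production: 101/101 (binding)
By complementary slackness, a constraint with positive slack has shadow price 0 → design.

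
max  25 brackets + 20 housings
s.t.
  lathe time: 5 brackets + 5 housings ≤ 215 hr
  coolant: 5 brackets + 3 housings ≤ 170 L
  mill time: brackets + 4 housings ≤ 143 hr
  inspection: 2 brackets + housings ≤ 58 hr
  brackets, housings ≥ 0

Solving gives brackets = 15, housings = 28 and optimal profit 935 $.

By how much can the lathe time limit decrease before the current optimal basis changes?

Binding constraints: lathe time, inspection. The basis is B = [[5,5],[2,1]] with det -5.
Per unit decrease in lathe time, x* moves by d = (0.2, -0.4).
The basis stays optimal until housings reaches 0; allowable decrease = 70 hr.

70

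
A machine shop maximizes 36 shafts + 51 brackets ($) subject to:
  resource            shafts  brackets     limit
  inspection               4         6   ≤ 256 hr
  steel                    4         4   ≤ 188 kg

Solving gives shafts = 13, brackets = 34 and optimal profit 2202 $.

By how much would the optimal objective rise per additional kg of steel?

1.5

Check each constraint at x*: inspection 256/256 (tight); steel 188/188 (tight).
The binding rows give the dual system: 4·y_inspection + 4·y_steel = 36 and 6·y_inspection + 4·y_steel = 51.
This yields shadow prices y_inspection = 7.5, y_steel = 1.5.
Shadow price of steel = 1.5.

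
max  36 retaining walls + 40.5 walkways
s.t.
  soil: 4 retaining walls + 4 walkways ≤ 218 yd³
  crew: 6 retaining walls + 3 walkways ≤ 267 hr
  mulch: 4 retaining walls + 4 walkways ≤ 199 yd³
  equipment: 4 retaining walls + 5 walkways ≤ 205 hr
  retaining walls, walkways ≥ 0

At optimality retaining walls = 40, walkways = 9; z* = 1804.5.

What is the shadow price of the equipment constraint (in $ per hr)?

At the optimum: soil uses 196 of 218 (slack = 22); crew uses 267 of 267 (binding); mulch uses 196 of 199 (slack = 3); equipment uses 205 of 205 (binding).
Slack constraints have shadow price 0 (complementary slackness).
From A_Bᵀ y = c: 6·y_crew + 4·y_equipment = 36; 3·y_crew + 5·y_equipment = 40.5.
→ y_crew = 1 and y_equipment = 7.5.
Shadow price of equipment = 7.5.

7.5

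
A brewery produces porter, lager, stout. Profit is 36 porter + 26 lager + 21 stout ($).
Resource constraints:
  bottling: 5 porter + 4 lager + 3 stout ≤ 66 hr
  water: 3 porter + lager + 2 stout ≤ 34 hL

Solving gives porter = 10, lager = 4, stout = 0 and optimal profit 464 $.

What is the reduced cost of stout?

-1

At the optimum: bottling uses 66 of 66 (binding); water uses 34 of 34 (binding).
Dual feasibility on the basic columns requires 5·y_bottling + 3·y_water = 36, 4·y_bottling + 1·y_water = 26.
This yields shadow prices y_bottling = 6, y_water = 2.
Reduced cost of stout: c₃ − yᵀa₃ = 21 − (6·3 + 2·2) = 21 − 22 = -1.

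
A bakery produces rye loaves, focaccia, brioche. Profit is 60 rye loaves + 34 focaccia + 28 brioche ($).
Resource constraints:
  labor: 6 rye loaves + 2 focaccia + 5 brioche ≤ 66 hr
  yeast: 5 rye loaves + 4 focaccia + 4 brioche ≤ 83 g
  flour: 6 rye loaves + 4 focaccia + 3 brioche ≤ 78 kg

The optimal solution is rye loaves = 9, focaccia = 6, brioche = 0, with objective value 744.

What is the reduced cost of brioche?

Check each constraint at x*: labor 66/66 (tight); yeast 69/83 (slack 14); flour 78/78 (tight).
Since yeast is not tight, its dual is 0.
Dual feasibility on the basic columns requires 6·y_labor + 6·y_flour = 60, 2·y_labor + 4·y_flour = 34.
This yields shadow prices y_labor = 3, y_flour = 7.
Reduced cost of brioche: c₃ − yᵀa₃ = 28 − (3·5 + 7·3) = 28 − 36 = -8.

-8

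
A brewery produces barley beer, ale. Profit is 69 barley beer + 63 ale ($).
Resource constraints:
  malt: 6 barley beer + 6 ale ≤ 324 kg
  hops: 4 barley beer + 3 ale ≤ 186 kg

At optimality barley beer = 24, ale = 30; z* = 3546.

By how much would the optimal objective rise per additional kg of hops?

At the optimum: malt uses 324 of 324 (binding); hops uses 186 of 186 (binding).
The binding rows give the dual system: 6·y_malt + 4·y_hops = 69 and 6·y_malt + 3·y_hops = 63.
This yields shadow prices y_malt = 7.5, y_hops = 6.
Shadow price of hops = 6.

6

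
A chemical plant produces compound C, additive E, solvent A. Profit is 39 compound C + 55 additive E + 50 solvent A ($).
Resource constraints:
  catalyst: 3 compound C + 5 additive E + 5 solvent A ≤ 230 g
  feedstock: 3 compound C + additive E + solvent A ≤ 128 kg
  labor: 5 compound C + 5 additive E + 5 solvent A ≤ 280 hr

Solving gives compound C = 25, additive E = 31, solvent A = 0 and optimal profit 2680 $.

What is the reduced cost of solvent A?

-5

At the optimum: catalyst uses 230 of 230 (binding); feedstock uses 106 of 128 (slack = 22); labor uses 280 of 280 (binding).
Since feedstock is not tight, its dual is 0.
The binding rows give the dual system: 3·y_catalyst + 5·y_labor = 39 and 5·y_catalyst + 5·y_labor = 55.
→ y_catalyst = 8 and y_labor = 3.
Reduced cost of solvent A: c₃ − yᵀa₃ = 50 − (8·5 + 3·5) = 50 − 55 = -5.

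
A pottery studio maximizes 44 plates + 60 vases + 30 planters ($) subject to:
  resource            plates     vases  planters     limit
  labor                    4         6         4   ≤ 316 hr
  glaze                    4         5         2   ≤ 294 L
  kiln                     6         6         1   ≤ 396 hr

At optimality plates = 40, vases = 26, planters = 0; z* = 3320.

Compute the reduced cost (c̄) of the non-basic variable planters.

-4

At the optimum: labor uses 316 of 316 (binding); glaze uses 290 of 294 (slack = 4); kiln uses 396 of 396 (binding).
By complementary slackness, y = 0 for the non-binding constraint.
The binding rows give the dual system: 4·y_labor + 6·y_kiln = 44 and 6·y_labor + 6·y_kiln = 60.
→ y_labor = 8 and y_kiln = 2.
Reduced cost of planters: c₃ − yᵀa₃ = 30 − (8·4 + 2·1) = 30 − 34 = -4.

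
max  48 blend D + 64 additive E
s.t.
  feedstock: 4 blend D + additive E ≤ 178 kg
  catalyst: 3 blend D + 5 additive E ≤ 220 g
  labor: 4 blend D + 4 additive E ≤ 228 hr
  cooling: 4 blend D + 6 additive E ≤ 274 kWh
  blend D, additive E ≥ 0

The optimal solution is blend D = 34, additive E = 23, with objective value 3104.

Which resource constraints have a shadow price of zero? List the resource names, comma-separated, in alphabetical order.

catalyst, feedstock

feedstock: 159/178 (slack 19)
catalyst: 217/220 (slack 3)
labor: 228/228 (binding)
cooling: 274/274 (binding)
By complementary slackness, a constraint with positive slack has shadow price 0 → catalyst, feedstock.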